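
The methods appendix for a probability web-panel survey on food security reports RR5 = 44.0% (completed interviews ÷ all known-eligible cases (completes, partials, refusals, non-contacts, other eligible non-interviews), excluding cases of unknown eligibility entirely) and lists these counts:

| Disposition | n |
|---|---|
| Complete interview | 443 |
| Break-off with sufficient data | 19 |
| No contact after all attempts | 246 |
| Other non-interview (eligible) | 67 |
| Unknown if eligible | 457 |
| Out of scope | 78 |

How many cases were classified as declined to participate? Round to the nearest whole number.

RR5 = 443 / D = 0.440
D = 443 / 0.440 = 1006.8
Rest of base = 775
declined to participate = 1006.8 − 775 ≈ 232

232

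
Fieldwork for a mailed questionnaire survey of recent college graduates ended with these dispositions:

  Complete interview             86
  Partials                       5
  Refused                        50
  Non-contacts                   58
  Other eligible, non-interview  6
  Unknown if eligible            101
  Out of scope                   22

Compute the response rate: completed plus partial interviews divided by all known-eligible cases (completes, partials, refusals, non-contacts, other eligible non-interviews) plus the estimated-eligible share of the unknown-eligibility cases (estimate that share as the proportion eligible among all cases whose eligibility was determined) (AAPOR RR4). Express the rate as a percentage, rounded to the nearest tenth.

30.7%

Numerator: 86 + 5 = 91
Determined eligible: 86 + 5 + 50 + 58 + 6 = 205
e = 205 / (205 + 22) = 205 / 227 = 0.9031
Estimated eligible among unknowns: 0.9031 × 101 = 91.21
Denominator: 205 + 91.21 = 296.21
RR4 = 91 / 296.21 = 0.3072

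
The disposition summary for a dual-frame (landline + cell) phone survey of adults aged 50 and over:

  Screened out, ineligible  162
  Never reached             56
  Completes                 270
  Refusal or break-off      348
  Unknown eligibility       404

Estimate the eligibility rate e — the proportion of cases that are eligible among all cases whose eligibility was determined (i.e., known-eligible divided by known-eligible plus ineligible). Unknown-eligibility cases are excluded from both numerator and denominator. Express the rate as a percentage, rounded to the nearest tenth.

80.6%

Known eligible → 270 + 348 + 56 = 674
e = 674 / (674 + 162) = 674 / 836 = 0.8062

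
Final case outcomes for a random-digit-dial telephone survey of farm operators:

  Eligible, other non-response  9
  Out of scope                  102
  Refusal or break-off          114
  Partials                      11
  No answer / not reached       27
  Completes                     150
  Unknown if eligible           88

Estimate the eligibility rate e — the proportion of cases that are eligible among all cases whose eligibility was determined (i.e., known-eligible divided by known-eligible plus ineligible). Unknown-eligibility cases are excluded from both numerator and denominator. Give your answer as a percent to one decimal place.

75.3%

Eligible (known): 150 + 11 + 114 + 27 + 9 = 311
e = 311 / (311 + 102) = 311 / 413 = 0.7530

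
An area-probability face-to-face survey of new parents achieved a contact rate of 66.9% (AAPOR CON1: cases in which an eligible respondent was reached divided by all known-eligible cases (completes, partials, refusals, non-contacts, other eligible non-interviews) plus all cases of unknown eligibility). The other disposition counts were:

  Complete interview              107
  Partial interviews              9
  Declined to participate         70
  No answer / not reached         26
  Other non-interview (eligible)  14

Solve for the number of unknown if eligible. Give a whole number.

Num = 107 + 9 + 70 + 14 = 200
CON1 = 200 / D = 0.669
D = 200 / 0.669 = 299.0
Rest of base = 226
unknown if eligible = 299.0 − 226 ≈ 73

73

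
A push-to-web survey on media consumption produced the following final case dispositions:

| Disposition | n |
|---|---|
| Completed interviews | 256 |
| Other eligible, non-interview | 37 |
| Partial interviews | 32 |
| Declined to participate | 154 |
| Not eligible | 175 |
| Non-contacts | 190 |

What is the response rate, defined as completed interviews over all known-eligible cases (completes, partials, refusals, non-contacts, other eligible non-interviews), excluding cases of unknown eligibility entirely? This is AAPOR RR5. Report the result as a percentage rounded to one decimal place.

Top: 256
Base: 256 + 32 + 154 + 190 + 37 = 669
RR5 = 256 / 669 = 0.3827

38.3%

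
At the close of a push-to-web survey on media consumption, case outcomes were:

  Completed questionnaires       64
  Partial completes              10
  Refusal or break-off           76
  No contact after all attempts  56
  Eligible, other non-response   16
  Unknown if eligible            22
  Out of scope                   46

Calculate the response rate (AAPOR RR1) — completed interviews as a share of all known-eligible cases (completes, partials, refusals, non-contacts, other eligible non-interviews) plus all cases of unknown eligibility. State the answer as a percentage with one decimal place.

26.2%

Top → 64
Denominator → 64 + 10 + 76 + 56 + 16 + 22 = 244
RR1 = 64 / 244 = 0.2623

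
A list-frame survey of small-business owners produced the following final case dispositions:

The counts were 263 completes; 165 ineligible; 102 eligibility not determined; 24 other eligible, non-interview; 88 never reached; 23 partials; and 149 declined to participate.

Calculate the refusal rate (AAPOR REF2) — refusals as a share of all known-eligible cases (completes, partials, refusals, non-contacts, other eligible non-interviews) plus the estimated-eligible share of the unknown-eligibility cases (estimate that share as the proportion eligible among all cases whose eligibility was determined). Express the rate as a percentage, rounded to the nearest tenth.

23.8%

Top → 149
Determined eligible → 263 + 23 + 149 + 88 + 24 = 547
e = 547 / (547 + 165) = 547 / 712 = 0.7683
Estimated eligible among unknowns → 0.7683 × 102 = 78.37
Denom → 547 + 78.37 = 625.37
REF2 = 149 / 625.37 = 0.2383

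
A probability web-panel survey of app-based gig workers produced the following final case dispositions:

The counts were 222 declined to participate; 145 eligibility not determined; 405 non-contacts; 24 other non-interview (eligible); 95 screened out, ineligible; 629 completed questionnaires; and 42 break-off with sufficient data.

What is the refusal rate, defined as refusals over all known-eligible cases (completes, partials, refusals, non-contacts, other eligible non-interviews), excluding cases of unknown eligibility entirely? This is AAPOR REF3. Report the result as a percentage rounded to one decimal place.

16.8%

Num = 222
Denom = 629 + 42 + 222 + 405 + 24 = 1322
REF3 = 222 / 1322 = 0.1679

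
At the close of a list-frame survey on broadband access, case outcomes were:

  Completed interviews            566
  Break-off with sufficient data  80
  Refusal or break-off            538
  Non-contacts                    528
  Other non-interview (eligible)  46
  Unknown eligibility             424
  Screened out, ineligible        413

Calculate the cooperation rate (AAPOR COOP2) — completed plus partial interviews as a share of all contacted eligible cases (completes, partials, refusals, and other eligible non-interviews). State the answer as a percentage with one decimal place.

Numerator = 566 + 80 = 646
Base = 566 + 80 + 538 + 46 = 1230
COOP2 = 646 / 1230 = 0.5252

52.5%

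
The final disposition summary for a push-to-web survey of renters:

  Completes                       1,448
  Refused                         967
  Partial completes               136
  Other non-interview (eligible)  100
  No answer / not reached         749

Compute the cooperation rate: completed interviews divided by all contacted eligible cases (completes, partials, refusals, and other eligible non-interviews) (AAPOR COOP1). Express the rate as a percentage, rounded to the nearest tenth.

Num = 1448
Denom = 1448 + 136 + 967 + 100 = 2651
COOP1 = 1448 / 2651 = 0.5462

54.6%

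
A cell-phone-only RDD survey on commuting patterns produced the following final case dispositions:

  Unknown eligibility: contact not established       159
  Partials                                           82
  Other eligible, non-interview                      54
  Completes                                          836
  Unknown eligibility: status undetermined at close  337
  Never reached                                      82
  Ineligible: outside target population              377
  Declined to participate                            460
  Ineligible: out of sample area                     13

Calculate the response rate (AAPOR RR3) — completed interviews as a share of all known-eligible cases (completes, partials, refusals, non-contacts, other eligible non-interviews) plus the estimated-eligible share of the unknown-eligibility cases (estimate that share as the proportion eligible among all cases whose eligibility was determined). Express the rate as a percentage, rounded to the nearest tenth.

Undetermined eligibility = 159 + 337 = 496
Not eligible = 377 + 13 = 390
Num → 836
Eligible (known) → 836 + 82 + 460 + 82 + 54 = 1514
e = 1514 / (1514 + 390) = 1514 / 1904 = 0.7952
Eligible share of unknowns → 0.7952 × 496 = 394.42
Base → 1514 + 394.42 = 1908.42
RR3 = 836 / 1908.42 = 0.4381

43.8%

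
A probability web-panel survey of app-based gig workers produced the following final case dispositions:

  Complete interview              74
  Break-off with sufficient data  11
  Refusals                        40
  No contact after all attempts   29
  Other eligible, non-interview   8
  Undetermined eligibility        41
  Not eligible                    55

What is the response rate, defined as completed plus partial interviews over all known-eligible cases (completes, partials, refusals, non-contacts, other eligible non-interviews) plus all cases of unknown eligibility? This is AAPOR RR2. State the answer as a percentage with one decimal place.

41.9%

Top: 74 + 11 = 85
Base: 74 + 11 + 40 + 29 + 8 + 41 = 203
RR2 = 85 / 203 = 0.4187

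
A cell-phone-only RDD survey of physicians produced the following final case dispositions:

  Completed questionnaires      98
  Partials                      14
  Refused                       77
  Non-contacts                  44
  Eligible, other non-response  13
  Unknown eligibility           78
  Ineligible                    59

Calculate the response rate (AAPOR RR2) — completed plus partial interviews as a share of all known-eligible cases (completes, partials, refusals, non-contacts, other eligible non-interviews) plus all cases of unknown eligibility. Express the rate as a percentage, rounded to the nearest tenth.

34.6%

Num = 98 + 14 = 112
Denominator = 98 + 14 + 77 + 44 + 13 + 78 = 324
RR2 = 112 / 324 = 0.3457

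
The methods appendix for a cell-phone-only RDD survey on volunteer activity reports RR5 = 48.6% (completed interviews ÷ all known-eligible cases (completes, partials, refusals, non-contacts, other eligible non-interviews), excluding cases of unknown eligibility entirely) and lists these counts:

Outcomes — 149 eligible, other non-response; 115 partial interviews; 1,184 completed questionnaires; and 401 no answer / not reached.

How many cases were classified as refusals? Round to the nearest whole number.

RR5 = 1184 / D = 0.486
D = 1184 / 0.486 = 2436.2
Rest of base = 1849
refusals = 2436.2 − 1849 ≈ 587

587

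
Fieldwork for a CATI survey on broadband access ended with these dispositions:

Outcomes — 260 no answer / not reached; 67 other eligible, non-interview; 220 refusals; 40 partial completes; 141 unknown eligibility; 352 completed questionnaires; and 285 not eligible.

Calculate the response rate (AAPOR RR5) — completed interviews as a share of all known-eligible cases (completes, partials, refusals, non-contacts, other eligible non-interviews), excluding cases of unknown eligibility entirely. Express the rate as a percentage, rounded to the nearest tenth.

Top: 352
Denom: 352 + 40 + 220 + 260 + 67 = 939
RR5 = 352 / 939 = 0.3749

37.5%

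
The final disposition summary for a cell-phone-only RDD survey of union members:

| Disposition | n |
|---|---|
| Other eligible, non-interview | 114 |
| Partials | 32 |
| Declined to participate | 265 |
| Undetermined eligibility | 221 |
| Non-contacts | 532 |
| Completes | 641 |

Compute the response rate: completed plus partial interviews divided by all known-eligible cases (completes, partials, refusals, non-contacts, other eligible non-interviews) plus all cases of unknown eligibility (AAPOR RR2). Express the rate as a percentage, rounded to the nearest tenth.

37.3%

Top → 641 + 32 = 673
Base → 641 + 32 + 265 + 532 + 114 + 221 = 1805
RR2 = 673 / 1805 = 0.3729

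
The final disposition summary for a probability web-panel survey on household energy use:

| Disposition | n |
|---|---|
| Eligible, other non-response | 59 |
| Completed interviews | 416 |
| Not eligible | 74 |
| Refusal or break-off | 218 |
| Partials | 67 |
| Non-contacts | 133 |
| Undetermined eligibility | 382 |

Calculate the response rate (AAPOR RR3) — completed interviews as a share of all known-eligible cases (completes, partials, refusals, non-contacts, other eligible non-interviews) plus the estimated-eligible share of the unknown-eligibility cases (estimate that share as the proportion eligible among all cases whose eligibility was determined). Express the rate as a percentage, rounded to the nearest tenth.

33.4%

Numerator = 416
Determined eligible = 416 + 67 + 218 + 133 + 59 = 893
e = 893 / (893 + 74) = 893 / 967 = 0.9235
Eligible share of unknowns = 0.9235 × 382 = 352.78
Denom = 893 + 352.78 = 1245.78
RR3 = 416 / 1245.78 = 0.3339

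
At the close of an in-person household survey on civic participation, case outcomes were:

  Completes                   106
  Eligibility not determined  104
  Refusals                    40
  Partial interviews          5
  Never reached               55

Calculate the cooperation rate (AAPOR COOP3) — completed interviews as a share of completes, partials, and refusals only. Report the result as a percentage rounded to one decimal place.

70.2%

Numerator → 106
Denominator → 106 + 5 + 40 = 151
COOP3 = 106 / 151 = 0.7020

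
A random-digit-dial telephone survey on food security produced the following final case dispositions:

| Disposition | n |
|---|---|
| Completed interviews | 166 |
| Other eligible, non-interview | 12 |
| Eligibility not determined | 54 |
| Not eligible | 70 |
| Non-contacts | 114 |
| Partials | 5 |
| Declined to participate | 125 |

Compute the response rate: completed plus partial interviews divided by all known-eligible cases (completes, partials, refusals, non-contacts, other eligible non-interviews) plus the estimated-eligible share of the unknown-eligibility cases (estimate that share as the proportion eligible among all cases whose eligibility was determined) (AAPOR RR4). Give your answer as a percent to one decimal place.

36.5%

Top: 166 + 5 = 171
Known eligible: 166 + 5 + 125 + 114 + 12 = 422
e = 422 / (422 + 70) = 422 / 492 = 0.8577
Eligible share of unknowns: 0.8577 × 54 = 46.32
Base: 422 + 46.32 = 468.32
RR4 = 171 / 468.32 = 0.3651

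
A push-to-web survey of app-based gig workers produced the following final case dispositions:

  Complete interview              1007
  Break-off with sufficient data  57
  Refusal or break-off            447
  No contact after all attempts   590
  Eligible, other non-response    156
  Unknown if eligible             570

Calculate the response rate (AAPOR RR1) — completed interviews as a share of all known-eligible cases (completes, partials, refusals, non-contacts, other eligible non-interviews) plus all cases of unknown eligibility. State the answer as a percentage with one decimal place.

Top → 1007
Denominator → 1007 + 57 + 447 + 590 + 156 + 570 = 2827
RR1 = 1007 / 2827 = 0.3562

35.6%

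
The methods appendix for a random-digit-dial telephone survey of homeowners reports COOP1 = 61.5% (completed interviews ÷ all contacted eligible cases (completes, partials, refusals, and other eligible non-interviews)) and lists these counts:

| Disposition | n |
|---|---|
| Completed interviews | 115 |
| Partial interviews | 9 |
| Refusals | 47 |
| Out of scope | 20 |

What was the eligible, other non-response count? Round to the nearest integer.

COOP1 = 115 / D = 0.615
D = 115 / 0.615 = 187.0
Rest of base = 171
eligible, other non-response = 187.0 − 171 ≈ 16

16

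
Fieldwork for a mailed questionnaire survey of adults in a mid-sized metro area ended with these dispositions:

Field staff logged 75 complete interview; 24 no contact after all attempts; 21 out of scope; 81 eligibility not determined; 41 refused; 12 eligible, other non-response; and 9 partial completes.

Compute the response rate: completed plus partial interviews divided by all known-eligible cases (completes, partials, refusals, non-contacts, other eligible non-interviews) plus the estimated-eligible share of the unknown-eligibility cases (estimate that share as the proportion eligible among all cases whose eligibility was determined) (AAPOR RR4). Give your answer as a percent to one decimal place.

36.1%

Numerator → 75 + 9 = 84
Known eligible → 75 + 9 + 41 + 24 + 12 = 161
e = 161 / (161 + 21) = 161 / 182 = 0.8846
Estimated eligible among unknowns → 0.8846 × 81 = 71.65
Base → 161 + 71.65 = 232.65
RR4 = 84 / 232.65 = 0.3611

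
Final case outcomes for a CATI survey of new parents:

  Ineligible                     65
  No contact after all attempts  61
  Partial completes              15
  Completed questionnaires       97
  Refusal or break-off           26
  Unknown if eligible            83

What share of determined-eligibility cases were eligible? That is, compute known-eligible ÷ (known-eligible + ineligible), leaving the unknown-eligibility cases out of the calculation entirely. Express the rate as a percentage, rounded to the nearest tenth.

Known eligible = 97 + 15 + 26 + 61 = 199
e = 199 / (199 + 65) = 199 / 264 = 0.7538

75.4%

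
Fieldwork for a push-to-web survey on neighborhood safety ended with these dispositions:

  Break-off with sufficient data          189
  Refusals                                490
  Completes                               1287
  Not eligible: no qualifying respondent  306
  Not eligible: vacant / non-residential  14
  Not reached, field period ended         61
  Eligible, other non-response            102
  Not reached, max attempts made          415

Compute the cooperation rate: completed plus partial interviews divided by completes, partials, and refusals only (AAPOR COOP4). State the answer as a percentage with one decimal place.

Never reached = 61 + 415 = 476
Ineligible = 306 + 14 = 320
Num = 1287 + 189 = 1476
Denom = 1287 + 189 + 490 = 1966
COOP4 = 1476 / 1966 = 0.7508

75.1%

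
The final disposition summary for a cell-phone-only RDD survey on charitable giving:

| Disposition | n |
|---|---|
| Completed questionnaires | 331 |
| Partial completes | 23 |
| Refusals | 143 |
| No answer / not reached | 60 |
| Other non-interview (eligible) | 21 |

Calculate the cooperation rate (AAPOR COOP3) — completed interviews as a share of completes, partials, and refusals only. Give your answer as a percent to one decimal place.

66.6%

Num = 331
Base = 331 + 23 + 143 = 497
COOP3 = 331 / 497 = 0.6660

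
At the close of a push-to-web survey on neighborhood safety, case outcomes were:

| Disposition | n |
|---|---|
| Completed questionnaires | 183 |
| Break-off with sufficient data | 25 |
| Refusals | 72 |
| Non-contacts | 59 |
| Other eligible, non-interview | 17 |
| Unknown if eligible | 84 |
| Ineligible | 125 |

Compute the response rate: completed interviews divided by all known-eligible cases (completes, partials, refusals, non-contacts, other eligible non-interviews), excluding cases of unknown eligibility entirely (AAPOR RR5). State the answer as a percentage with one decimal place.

51.4%

Top: 183
Base: 183 + 25 + 72 + 59 + 17 = 356
RR5 = 183 / 356 = 0.5140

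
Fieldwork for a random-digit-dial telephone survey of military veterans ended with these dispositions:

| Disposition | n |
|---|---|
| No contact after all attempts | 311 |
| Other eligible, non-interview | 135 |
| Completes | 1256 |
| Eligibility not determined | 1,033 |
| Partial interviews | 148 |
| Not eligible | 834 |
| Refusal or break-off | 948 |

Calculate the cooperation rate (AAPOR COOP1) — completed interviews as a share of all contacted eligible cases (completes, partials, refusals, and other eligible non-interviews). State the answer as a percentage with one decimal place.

50.5%

Num: 1256
Denominator: 1256 + 148 + 948 + 135 = 2487
COOP1 = 1256 / 2487 = 0.5050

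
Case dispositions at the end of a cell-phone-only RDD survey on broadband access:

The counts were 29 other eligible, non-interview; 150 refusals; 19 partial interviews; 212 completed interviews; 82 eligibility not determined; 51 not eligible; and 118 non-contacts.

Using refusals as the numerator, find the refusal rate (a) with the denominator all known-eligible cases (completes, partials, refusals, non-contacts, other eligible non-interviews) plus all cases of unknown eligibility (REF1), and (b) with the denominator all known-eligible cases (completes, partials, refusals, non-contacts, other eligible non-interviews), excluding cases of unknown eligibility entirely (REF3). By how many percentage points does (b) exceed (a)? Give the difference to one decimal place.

3.8

Num = 150
Base = 212 + 19 + 150 + 118 + 29 + 82 = 610
REF1 = 150 / 610 = 0.2459
Base = 212 + 19 + 150 + 118 + 29 = 528
REF3 = 150 / 528 = 0.2841
Difference = 28.41 − 24.59 = 3.82 percentage points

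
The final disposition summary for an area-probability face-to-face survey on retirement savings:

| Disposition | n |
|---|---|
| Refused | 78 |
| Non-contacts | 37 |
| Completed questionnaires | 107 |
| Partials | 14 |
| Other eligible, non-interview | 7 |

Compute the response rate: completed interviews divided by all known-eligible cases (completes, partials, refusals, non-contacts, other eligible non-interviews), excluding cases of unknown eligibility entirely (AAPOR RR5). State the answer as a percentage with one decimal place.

44.0%

Top = 107
Base = 107 + 14 + 78 + 37 + 7 = 243
RR5 = 107 / 243 = 0.4403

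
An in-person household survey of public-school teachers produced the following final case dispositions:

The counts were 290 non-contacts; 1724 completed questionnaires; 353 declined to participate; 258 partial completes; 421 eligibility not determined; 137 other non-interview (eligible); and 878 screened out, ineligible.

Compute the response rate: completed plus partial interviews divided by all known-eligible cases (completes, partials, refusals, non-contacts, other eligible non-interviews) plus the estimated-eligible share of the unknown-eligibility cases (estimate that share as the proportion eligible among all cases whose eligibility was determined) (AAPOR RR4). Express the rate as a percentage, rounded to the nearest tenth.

64.3%

Numerator = 1724 + 258 = 1982
Eligible (known) = 1724 + 258 + 353 + 290 + 137 = 2762
e = 2762 / (2762 + 878) = 2762 / 3640 = 0.7588
Eligible share of unknowns = 0.7588 × 421 = 319.45
Base = 2762 + 319.45 = 3081.45
RR4 = 1982 / 3081.45 = 0.6432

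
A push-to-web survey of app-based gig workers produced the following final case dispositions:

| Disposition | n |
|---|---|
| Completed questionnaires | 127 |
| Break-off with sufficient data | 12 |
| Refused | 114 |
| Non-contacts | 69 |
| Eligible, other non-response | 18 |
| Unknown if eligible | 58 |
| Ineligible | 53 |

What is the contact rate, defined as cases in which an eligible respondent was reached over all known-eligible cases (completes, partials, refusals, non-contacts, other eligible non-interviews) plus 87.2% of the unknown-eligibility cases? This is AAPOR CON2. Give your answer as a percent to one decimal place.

69.4%

Numerator → 127 + 12 + 114 + 18 = 271
Eligible (known) → 127 + 12 + 114 + 69 + 18 = 340
Estimated eligible among unknowns → 0.8720 × 58 = 50.58
Base → 340 + 50.58 = 390.58
CON2 = 271 / 390.58 = 0.6938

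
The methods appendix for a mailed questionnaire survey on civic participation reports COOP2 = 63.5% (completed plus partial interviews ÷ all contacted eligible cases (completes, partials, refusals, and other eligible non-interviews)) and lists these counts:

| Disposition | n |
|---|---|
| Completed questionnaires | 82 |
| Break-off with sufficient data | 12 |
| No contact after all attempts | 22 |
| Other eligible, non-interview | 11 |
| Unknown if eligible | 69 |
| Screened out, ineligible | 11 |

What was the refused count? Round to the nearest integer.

43

Top = 82 + 12 = 94
COOP2 = 94 / D = 0.635
D = 94 / 0.635 = 148.0
Remaining denominator categories sum to 105
refused = 148.0 − 105 ≈ 43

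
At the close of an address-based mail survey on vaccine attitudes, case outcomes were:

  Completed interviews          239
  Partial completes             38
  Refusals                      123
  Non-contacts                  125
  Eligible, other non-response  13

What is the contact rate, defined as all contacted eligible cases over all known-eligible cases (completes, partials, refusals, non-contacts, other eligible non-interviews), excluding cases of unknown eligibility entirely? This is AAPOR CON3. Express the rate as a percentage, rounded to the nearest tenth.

76.8%

Top → 239 + 38 + 123 + 13 = 413
Denom → 239 + 38 + 123 + 125 + 13 = 538
CON3 = 413 / 538 = 0.7677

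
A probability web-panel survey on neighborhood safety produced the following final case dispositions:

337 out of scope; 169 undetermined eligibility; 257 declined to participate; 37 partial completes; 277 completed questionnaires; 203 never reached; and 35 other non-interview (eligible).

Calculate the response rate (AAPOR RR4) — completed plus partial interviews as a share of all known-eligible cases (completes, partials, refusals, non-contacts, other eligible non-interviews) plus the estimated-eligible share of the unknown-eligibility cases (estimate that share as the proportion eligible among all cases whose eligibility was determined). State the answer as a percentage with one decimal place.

33.8%

Num → 277 + 37 = 314
Eligible (known) → 277 + 37 + 257 + 203 + 35 = 809
e = 809 / (809 + 337) = 809 / 1146 = 0.7059
Estimated eligible among unknowns → 0.7059 × 169 = 119.30
Denom → 809 + 119.30 = 928.30
RR4 = 314 / 928.30 = 0.3383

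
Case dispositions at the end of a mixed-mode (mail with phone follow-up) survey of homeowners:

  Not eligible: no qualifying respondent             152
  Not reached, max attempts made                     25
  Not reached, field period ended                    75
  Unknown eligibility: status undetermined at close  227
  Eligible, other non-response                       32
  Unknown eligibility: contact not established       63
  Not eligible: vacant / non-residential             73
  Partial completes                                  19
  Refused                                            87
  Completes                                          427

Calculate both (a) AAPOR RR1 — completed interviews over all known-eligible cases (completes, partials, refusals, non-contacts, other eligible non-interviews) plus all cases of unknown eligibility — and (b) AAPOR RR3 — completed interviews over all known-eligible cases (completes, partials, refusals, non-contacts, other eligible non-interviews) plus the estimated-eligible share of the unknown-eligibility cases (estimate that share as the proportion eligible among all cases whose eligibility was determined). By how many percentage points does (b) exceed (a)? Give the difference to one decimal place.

3.7

No answer / not reached = 75 + 25 = 100
Unknown if eligible = 63 + 227 = 290
Not eligible = 152 + 73 = 225
Top → 427
Denom → 427 + 19 + 87 + 100 + 32 + 290 = 955
RR1 = 427 / 955 = 0.4471
Determined eligible → 427 + 19 + 87 + 100 + 32 = 665
e = 665 / (665 + 225) = 665 / 890 = 0.7472
Estimated eligible among unknowns → 0.7472 × 290 = 216.69
Denom → 665 + 216.69 = 881.69
RR3 = 427 / 881.69 = 0.4843
Difference = 48.43 − 44.71 = 3.72 percentage points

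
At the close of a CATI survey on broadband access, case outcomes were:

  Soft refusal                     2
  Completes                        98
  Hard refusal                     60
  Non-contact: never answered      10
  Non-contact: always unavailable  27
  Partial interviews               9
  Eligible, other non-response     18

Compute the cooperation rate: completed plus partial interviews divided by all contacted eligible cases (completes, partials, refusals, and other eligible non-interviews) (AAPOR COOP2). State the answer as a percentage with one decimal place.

Refusal or break-off = 60 + 2 = 62
Never reached = 10 + 27 = 37
Num → 98 + 9 = 107
Denom → 98 + 9 + 62 + 18 = 187
COOP2 = 107 / 187 = 0.5722

57.2%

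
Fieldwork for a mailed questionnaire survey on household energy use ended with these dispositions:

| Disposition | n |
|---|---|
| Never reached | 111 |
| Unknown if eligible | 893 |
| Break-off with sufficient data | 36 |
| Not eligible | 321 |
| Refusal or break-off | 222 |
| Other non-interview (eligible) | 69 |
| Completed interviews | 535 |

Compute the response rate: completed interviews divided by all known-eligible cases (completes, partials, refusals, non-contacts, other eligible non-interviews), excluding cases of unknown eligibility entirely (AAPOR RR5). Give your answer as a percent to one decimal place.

Num → 535
Base → 535 + 36 + 222 + 111 + 69 = 973
RR5 = 535 / 973 = 0.5498

55.0%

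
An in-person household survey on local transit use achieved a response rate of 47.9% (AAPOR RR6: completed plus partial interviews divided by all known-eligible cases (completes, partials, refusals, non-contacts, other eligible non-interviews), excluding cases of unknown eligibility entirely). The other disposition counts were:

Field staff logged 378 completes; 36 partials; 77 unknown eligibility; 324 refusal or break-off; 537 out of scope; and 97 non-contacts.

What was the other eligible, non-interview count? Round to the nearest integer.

29

Top → 378 + 36 = 414
RR6 = 414 / D = 0.479
D = 414 / 0.479 = 864.3
Remaining denominator categories sum to 835
other eligible, non-interview = 864.3 − 835 ≈ 29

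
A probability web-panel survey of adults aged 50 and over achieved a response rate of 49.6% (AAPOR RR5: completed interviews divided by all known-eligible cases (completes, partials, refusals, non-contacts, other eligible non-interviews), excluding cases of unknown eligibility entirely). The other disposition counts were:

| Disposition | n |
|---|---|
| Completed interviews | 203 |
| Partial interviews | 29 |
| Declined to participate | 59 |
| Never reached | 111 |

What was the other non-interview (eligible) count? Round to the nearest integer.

7

RR5 = 203 / D = 0.496
D = 203 / 0.496 = 409.3
Rest of base = 402
other non-interview (eligible) = 409.3 − 402 ≈ 7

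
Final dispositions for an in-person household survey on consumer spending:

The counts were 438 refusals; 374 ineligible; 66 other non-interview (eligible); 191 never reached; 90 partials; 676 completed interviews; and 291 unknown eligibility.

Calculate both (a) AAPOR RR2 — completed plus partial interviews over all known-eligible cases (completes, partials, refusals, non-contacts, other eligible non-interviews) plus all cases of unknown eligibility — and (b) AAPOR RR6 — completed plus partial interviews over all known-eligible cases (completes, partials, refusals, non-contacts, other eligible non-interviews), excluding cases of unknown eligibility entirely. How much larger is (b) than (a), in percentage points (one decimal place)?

Numerator: 676 + 90 = 766
Denominator: 676 + 90 + 438 + 191 + 66 + 291 = 1752
RR2 = 766 / 1752 = 0.4372
Denominator: 676 + 90 + 438 + 191 + 66 = 1461
RR6 = 766 / 1461 = 0.5243
Difference = 52.43 − 43.72 = 8.71 percentage points

8.7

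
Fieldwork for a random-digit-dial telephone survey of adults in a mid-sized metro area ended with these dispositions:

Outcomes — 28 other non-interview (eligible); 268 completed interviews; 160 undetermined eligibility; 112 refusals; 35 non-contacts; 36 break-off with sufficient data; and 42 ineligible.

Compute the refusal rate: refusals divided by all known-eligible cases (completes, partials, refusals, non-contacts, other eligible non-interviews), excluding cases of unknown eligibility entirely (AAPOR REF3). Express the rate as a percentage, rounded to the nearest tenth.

23.4%

Top → 112
Denom → 268 + 36 + 112 + 35 + 28 = 479
REF3 = 112 / 479 = 0.2338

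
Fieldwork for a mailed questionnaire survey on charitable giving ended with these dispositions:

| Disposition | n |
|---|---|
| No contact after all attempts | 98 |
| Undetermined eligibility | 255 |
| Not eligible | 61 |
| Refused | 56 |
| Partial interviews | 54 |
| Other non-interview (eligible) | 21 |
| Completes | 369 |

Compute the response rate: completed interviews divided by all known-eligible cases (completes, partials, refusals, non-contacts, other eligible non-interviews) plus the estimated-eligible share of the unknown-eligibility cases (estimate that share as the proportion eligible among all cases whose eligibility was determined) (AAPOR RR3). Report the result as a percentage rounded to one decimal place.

Numerator: 369
Known eligible: 369 + 54 + 56 + 98 + 21 = 598
e = 598 / (598 + 61) = 598 / 659 = 0.9074
e × U: 0.9074 × 255 = 231.39
Denom: 598 + 231.39 = 829.39
RR3 = 369 / 829.39 = 0.4449

44.5%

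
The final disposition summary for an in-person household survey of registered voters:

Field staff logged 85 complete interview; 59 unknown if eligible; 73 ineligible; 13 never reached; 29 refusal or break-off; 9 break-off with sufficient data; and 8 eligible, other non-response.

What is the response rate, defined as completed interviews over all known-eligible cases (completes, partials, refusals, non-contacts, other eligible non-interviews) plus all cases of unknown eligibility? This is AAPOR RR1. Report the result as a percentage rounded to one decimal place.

41.9%

Top = 85
Base = 85 + 9 + 29 + 13 + 8 + 59 = 203
RR1 = 85 / 203 = 0.4187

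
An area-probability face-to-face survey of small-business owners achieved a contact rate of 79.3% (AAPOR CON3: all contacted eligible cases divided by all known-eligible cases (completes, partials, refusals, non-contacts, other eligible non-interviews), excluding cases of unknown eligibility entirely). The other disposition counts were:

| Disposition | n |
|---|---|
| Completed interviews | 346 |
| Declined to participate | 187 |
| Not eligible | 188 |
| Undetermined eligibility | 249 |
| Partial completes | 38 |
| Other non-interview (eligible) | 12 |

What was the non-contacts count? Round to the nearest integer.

152

Numerator = 346 + 38 + 187 + 12 = 583
CON3 = 583 / D = 0.793
D = 583 / 0.793 = 735.2
Rest of base = 583
non-contacts = 735.2 − 583 ≈ 152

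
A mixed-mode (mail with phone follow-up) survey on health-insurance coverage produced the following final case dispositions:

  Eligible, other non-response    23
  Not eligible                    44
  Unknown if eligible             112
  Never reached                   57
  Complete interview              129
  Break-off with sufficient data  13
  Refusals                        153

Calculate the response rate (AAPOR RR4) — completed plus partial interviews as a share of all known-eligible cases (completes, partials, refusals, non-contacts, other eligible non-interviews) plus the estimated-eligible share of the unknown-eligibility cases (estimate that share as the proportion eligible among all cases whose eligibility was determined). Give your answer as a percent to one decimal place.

29.9%

Num: 129 + 13 = 142
Eligible (known): 129 + 13 + 153 + 57 + 23 = 375
e = 375 / (375 + 44) = 375 / 419 = 0.8950
Estimated eligible among unknowns: 0.8950 × 112 = 100.24
Denominator: 375 + 100.24 = 475.24
RR4 = 142 / 475.24 = 0.2988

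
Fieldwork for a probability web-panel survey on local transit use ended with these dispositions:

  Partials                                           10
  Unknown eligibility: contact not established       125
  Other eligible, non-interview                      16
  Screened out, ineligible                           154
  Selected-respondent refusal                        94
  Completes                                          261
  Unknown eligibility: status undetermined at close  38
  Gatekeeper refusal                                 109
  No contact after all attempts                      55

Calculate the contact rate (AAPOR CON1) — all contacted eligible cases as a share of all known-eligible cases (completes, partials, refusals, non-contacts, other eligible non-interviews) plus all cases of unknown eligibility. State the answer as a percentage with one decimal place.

69.2%

Declined to participate = 109 + 94 = 203
Unknown if eligible = 125 + 38 = 163
Top: 261 + 10 + 203 + 16 = 490
Base: 261 + 10 + 203 + 55 + 16 + 163 = 708
CON1 = 490 / 708 = 0.6921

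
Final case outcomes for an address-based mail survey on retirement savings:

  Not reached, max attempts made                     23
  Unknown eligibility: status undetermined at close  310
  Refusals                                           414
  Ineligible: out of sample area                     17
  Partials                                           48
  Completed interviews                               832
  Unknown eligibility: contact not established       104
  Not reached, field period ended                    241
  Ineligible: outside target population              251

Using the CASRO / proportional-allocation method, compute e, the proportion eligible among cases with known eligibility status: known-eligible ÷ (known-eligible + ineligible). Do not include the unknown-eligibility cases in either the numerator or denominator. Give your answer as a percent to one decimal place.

85.3%

No answer / not reached = 241 + 23 = 264
Unknown eligibility = 104 + 310 = 414
Not eligible = 251 + 17 = 268
Determined eligible: 832 + 48 + 414 + 264 = 1558
e = 1558 / (1558 + 268) = 1558 / 1826 = 0.8532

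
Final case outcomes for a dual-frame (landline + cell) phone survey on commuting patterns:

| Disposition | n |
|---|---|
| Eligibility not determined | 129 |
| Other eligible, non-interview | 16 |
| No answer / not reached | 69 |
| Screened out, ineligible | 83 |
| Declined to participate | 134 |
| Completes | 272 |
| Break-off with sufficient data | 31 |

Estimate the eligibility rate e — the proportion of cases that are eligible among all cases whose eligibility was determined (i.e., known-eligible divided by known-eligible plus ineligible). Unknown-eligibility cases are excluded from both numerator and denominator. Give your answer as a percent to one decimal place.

86.3%

Eligible (known) → 272 + 31 + 134 + 69 + 16 = 522
e = 522 / (522 + 83) = 522 / 605 = 0.8628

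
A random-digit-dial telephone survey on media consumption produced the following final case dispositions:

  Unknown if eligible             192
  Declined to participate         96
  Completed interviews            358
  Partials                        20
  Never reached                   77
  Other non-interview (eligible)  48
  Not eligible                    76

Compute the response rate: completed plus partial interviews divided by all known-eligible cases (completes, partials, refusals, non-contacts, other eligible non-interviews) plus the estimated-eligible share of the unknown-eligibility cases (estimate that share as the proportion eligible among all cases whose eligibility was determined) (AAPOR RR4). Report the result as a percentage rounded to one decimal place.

49.1%

Num = 358 + 20 = 378
Determined eligible = 358 + 20 + 96 + 77 + 48 = 599
e = 599 / (599 + 76) = 599 / 675 = 0.8874
Estimated eligible among unknowns = 0.8874 × 192 = 170.38
Base = 599 + 170.38 = 769.38
RR4 = 378 / 769.38 = 0.4913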